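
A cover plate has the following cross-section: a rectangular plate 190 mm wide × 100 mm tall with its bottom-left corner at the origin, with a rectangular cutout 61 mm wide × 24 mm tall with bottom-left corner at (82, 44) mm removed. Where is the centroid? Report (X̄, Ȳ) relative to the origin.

X̄ = 93.54 mm, Ȳ = 49.50 mm

plate: A = 190 × 100 = 19000.00, centroid at (95.00, 50.00).
hole: A = −(61 × 24) = -1464.00, centroid at (112.50, 56.00).
ΣA = 17536.00 mm²
ΣAX̄ = (19000.00)(95.00) + (-1464.00)(112.50) = 1640300.00 mm³
ΣAȲ = (19000.00)(50.00) + (-1464.00)(56.00) = 868016.00 mm³
X̄ = 1640300.00 / 17536.00 = 93.54 mm
Ȳ = 868016.00 / 17536.00 = 49.50 mm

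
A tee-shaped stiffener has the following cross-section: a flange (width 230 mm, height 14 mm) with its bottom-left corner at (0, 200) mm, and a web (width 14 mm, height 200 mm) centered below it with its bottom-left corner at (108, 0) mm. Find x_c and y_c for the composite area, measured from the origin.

Part | A | x̄ᵢ | ȳᵢ | A·x̄ᵢ | A·ȳᵢ
web | 2800.00 | 115.00 | 100.00 | 322000.00 | 280000.00
flange | 3220.00 | 115.00 | 207.00 | 370300.00 | 666540.00
Σ | 6020.00 |  |  | 692300.00 | 946540.00
x_c = 692300.00 / 6020.00 = 115.00 mm
y_c = 946540.00 / 6020.00 = 157.23 mm

x_c = 115.00 mm, y_c = 157.23 mm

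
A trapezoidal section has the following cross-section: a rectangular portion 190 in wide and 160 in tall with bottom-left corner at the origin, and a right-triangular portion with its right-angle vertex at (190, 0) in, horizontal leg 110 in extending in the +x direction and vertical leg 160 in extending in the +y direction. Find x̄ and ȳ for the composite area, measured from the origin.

x̄ = 124.56 in, ȳ = 74.01 in

rectangular portion: A = 190 × 160 = 30400.00, centroid at (95.00, 80.00).
triangular portion: A = ½·110·160 = 8800.00, centroid at (226.67, 53.33).
ΣA = 39200.00 in²
ΣAx̄ = (30400.00)(95.00) + (8800.00)(226.67) = 4882666.67 in³
ΣAȳ = (30400.00)(80.00) + (8800.00)(53.33) = 2901333.33 in³
x̄ = 4882666.67 / 39200.00 = 124.56 in
ȳ = 2901333.33 / 39200.00 = 74.01 in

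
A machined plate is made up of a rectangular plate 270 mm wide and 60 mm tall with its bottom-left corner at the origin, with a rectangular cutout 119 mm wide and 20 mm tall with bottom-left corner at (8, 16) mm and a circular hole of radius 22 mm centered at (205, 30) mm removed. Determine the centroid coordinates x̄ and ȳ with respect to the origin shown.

x̄ = 139.41 mm, ȳ = 30.77 mm

plate: A = 270 × 60 = 16200.00, centroid at (135.00, 30.00).
hole 1: A = −(119 × 20) = -2380.00, centroid at (67.50, 26.00).
hole 2: A = −π·22² = -1520.53, centroid at (205.00, 30.00).
ΣA = 12299.47 mm²
ΣAx̄ = (16200.00)(135.00) + (-2380.00)(67.50) + (-1520.53)(205.00) = 1714641.18 mm³
ΣAȳ = (16200.00)(30.00) + (-2380.00)(26.00) + (-1520.53)(30.00) = 378504.07 mm³
x̄ = 1714641.18 / 12299.47 = 139.41 mm
ȳ = 378504.07 / 12299.47 = 30.77 mm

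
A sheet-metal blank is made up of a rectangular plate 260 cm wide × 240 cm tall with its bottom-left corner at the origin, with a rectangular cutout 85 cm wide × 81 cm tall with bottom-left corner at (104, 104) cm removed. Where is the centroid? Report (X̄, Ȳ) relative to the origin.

X̄ = 127.95 cm, Ȳ = 116.96 cm

Part | A | x̄ᵢ | ȳᵢ | A·x̄ᵢ | A·ȳᵢ
plate | 62400.00 | 130.00 | 120.00 | 8112000.00 | 7488000.00
hole | -6885.00 | 146.50 | 144.50 | -1008652.50 | -994882.50
Σ | 55515.00 |  |  | 7103347.50 | 6493117.50
X̄ = 7103347.50 / 55515.00 = 127.95 cm
Ȳ = 6493117.50 / 55515.00 = 116.96 cm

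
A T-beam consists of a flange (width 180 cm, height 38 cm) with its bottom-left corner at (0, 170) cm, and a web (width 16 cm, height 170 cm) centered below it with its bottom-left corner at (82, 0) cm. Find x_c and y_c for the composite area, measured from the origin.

x_c = 90.00 cm, y_c = 159.41 cm

Part | A | x̄ᵢ | ȳᵢ | A·x̄ᵢ | A·ȳᵢ
web | 2720.00 | 90.00 | 85.00 | 244800.00 | 231200.00
flange | 6840.00 | 90.00 | 189.00 | 615600.00 | 1292760.00
Σ | 9560.00 |  |  | 860400.00 | 1523960.00
x_c = 860400.00 / 9560.00 = 90.00 cm
y_c = 1523960.00 / 9560.00 = 159.41 cm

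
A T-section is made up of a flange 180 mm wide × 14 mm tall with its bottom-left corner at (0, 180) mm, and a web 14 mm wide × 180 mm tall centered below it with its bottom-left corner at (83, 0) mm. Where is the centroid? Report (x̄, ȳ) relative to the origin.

web: A = 14 × 180 = 2520.00, centroid at (90.00, 90.00).
flange: A = 180 × 14 = 2520.00, centroid at (90.00, 187.00).
ΣA = 5040.00 mm²
ΣAx̄ = (2520.00)(90.00) + (2520.00)(90.00) = 453600.00 mm³
ΣAȳ = (2520.00)(90.00) + (2520.00)(187.00) = 698040.00 mm³
x̄ = 453600.00 / 5040.00 = 90.00 mm
ȳ = 698040.00 / 5040.00 = 138.50 mm

x̄ = 90.00 mm, ȳ = 138.50 mm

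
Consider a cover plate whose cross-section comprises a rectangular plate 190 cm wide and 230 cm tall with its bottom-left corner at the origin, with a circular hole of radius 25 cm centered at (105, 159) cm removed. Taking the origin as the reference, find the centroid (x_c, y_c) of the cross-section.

x_c = 94.53 cm, y_c = 112.93 cm

Part | A | x̄ᵢ | ȳᵢ | A·x̄ᵢ | A·ȳᵢ
plate | 43700.00 | 95.00 | 115.00 | 4151500.00 | 5025500.00
hole | -1963.50 | 105.00 | 159.00 | -206167.02 | -312195.77
Σ | 41736.50 |  |  | 3945332.98 | 4713304.23
x_c = 3945332.98 / 41736.50 = 94.53 cm
y_c = 4713304.23 / 41736.50 = 112.93 cm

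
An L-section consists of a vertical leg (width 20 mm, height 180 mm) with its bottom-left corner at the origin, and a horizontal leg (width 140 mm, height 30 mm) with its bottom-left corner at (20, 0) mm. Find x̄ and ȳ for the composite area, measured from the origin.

x̄ = 53.08 mm, ȳ = 49.62 mm

Part | A | x̄ᵢ | ȳᵢ | A·x̄ᵢ | A·ȳᵢ
vertical leg | 3600.00 | 10.00 | 90.00 | 36000.00 | 324000.00
horizontal leg | 4200.00 | 90.00 | 15.00 | 378000.00 | 63000.00
Σ | 7800.00 |  |  | 414000.00 | 387000.00
x̄ = 414000.00 / 7800.00 = 53.08 mm
ȳ = 387000.00 / 7800.00 = 49.62 mm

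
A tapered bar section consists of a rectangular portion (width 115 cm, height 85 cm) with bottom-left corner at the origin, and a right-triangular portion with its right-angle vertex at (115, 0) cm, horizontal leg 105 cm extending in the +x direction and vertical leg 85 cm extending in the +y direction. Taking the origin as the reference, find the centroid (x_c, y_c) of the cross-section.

Part | A | x̄ᵢ | ȳᵢ | A·x̄ᵢ | A·ȳᵢ
rectangular portion | 9775.00 | 57.50 | 42.50 | 562062.50 | 415437.50
triangular portion | 4462.50 | 150.00 | 28.33 | 669375.00 | 126437.50
Σ | 14237.50 |  |  | 1231437.50 | 541875.00
x_c = 1231437.50 / 14237.50 = 86.49 cm
y_c = 541875.00 / 14237.50 = 38.06 cm

x_c = 86.49 cm, y_c = 38.06 cm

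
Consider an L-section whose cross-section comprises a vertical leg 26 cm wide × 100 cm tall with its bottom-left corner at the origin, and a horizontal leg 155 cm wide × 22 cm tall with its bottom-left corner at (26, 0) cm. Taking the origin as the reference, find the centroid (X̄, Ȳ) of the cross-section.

X̄ = 64.35 cm, Ȳ = 27.87 cm

vertical leg: A = 26 × 100 = 2600.00, centroid at (13.00, 50.00).
horizontal leg: A = 155 × 22 = 3410.00, centroid at (103.50, 11.00).
ΣA = 6010.00 cm²
ΣAX̄ = (2600.00)(13.00) + (3410.00)(103.50) = 386735.00 cm³
ΣAȲ = (2600.00)(50.00) + (3410.00)(11.00) = 167510.00 cm³
X̄ = 386735.00 / 6010.00 = 64.35 cm
Ȳ = 167510.00 / 6010.00 = 27.87 cm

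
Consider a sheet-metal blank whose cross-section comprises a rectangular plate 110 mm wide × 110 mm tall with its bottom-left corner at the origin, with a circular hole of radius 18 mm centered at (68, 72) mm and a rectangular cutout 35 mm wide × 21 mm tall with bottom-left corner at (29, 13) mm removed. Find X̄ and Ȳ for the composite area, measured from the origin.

plate: A = 110 × 110 = 12100.00, centroid at (55.00, 55.00).
hole 1: A = −π·18² = -1017.88, centroid at (68.00, 72.00).
hole 2: A = −(35 × 21) = -735.00, centroid at (46.50, 23.50).
ΣA = 10347.12 mm²
ΣAX̄ = (12100.00)(55.00) + (-1017.88)(68.00) + (-735.00)(46.50) = 562106.93 mm³
ΣAȲ = (12100.00)(55.00) + (-1017.88)(72.00) + (-735.00)(23.50) = 574940.43 mm³
X̄ = 562106.93 / 10347.12 = 54.32 mm
Ȳ = 574940.43 / 10347.12 = 55.57 mm

X̄ = 54.32 mm, Ȳ = 55.57 mm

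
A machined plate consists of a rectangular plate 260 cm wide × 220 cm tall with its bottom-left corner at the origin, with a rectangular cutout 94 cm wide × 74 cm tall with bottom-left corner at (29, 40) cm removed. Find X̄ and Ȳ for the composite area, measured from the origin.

plate: A = 260 × 220 = 57200.00, centroid at (130.00, 110.00).
hole: A = −(94 × 74) = -6956.00, centroid at (76.00, 77.00).
ΣA = 50244.00 cm², ΣAX̄ = 6907344.00 cm³, ΣAȲ = 5756388.00 cm³.
X̄ = 6907344.00/50244.00 = 137.48 cm; Ȳ = 5756388.00/50244.00 = 114.57 cm.

X̄ = 137.48 cm, Ȳ = 114.57 cm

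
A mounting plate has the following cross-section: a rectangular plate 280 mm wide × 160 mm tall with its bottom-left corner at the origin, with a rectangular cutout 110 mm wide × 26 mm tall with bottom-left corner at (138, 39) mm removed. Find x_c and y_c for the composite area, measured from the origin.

x_c = 136.39 mm, y_c = 81.91 mm

Part | A | x̄ᵢ | ȳᵢ | A·x̄ᵢ | A·ȳᵢ
plate | 44800.00 | 140.00 | 80.00 | 6272000.00 | 3584000.00
hole | -2860.00 | 193.00 | 52.00 | -551980.00 | -148720.00
Σ | 41940.00 |  |  | 5720020.00 | 3435280.00
x_c = 5720020.00 / 41940.00 = 136.39 mm
y_c = 3435280.00 / 41940.00 = 81.91 mm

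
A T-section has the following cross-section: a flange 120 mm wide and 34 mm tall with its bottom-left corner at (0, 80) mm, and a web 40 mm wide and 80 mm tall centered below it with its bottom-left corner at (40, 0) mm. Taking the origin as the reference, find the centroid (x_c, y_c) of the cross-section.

Part | A | x̄ᵢ | ȳᵢ | A·x̄ᵢ | A·ȳᵢ
web | 3200.00 | 60.00 | 40.00 | 192000.00 | 128000.00
flange | 4080.00 | 60.00 | 97.00 | 244800.00 | 395760.00
Σ | 7280.00 |  |  | 436800.00 | 523760.00
x_c = 436800.00 / 7280.00 = 60.00 mm
y_c = 523760.00 / 7280.00 = 71.95 mm

x_c = 60.00 mm, y_c = 71.95 mm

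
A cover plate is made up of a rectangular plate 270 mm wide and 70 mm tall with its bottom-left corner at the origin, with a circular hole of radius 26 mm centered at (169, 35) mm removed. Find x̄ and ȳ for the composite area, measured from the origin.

plate: A = 270 × 70 = 18900.00, centroid at (135.00, 35.00).
hole: A = −π·26² = -2123.72, centroid at (169.00, 35.00).
ΣA = 16776.28 mm²
ΣAx̄ = (18900.00)(135.00) + (-2123.72)(169.00) = 2192591.89 mm³
ΣAȳ = (18900.00)(35.00) + (-2123.72)(35.00) = 587169.92 mm³
x̄ = 2192591.89 / 16776.28 = 130.70 mm
ȳ = 587169.92 / 16776.28 = 35.00 mm

x̄ = 130.70 mm, ȳ = 35.00 mm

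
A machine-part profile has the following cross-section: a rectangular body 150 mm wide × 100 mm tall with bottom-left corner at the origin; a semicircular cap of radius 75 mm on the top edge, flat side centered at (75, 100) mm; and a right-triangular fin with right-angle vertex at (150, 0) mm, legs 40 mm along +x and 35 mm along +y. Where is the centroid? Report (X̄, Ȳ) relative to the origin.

Part | A | x̄ᵢ | ȳᵢ | A·x̄ᵢ | A·ȳᵢ
rectangular body | 15000.00 | 75.00 | 50.00 | 1125000.00 | 750000.00
semicircular top | 8835.73 | 75.00 | 131.83 | 662679.70 | 1164822.93
triangular fin | 700.00 | 163.33 | 11.67 | 114333.33 | 8166.67
Σ | 24535.73 |  |  | 1902013.03 | 1922989.60
X̄ = 1902013.03 / 24535.73 = 77.52 mm
Ȳ = 1922989.60 / 24535.73 = 78.38 mm

X̄ = 77.52 mm, Ȳ = 78.38 mm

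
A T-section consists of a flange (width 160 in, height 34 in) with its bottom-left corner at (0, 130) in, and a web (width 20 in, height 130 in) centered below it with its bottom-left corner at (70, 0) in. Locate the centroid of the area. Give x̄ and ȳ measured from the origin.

web: A = 20 × 130 = 2600.00, centroid at (80.00, 65.00).
flange: A = 160 × 34 = 5440.00, centroid at (80.00, 147.00).
ΣA = 8040.00 in²
ΣAx̄ = (2600.00)(80.00) + (5440.00)(80.00) = 643200.00 in³
ΣAȳ = (2600.00)(65.00) + (5440.00)(147.00) = 968680.00 in³
x̄ = 643200.00 / 8040.00 = 80.00 in
ȳ = 968680.00 / 8040.00 = 120.48 in

x̄ = 80.00 in, ȳ = 120.48 in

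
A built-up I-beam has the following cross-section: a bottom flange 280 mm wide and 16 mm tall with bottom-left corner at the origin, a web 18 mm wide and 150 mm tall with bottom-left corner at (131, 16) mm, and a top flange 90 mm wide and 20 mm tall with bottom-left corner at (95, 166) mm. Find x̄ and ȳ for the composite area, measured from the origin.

bottom flange: A = 280 × 16 = 4480.00, centroid at (140.00, 8.00).
web: A = 18 × 150 = 2700.00, centroid at (140.00, 91.00).
top flange: A = 90 × 20 = 1800.00, centroid at (140.00, 176.00).
ΣA = 8980.00 mm², ΣAx̄ = 1257200.00 mm³, ΣAȳ = 598340.00 mm³.
x̄ = 1257200.00/8980.00 = 140.00 mm; ȳ = 598340.00/8980.00 = 66.63 mm.

x̄ = 140.00 mm, ȳ = 66.63 mm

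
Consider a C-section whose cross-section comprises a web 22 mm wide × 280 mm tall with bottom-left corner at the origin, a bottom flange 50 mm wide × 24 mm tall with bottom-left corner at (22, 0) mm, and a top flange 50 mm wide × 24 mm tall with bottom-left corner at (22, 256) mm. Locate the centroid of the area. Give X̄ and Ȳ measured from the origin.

X̄ = 21.09 mm, Ȳ = 140.00 mm

web: A = 22 × 280 = 6160.00, centroid at (11.00, 140.00).
bottom flange: A = 50 × 24 = 1200.00, centroid at (47.00, 12.00).
top flange: A = 50 × 24 = 1200.00, centroid at (47.00, 268.00).
ΣA = 8560.00 mm², ΣAX̄ = 180560.00 mm³, ΣAȲ = 1198400.00 mm³.
X̄ = 180560.00/8560.00 = 21.09 mm; Ȳ = 1198400.00/8560.00 = 140.00 mm.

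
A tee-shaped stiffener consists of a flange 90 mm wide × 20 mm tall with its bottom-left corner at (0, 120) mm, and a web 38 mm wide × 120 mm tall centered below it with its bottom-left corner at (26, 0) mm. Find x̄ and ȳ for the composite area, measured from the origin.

x̄ = 45.00 mm, ȳ = 79.81 mm

Part | A | x̄ᵢ | ȳᵢ | A·x̄ᵢ | A·ȳᵢ
web | 4560.00 | 45.00 | 60.00 | 205200.00 | 273600.00
flange | 1800.00 | 45.00 | 130.00 | 81000.00 | 234000.00
Σ | 6360.00 |  |  | 286200.00 | 507600.00
x̄ = 286200.00 / 6360.00 = 45.00 mm
ȳ = 507600.00 / 6360.00 = 79.81 mm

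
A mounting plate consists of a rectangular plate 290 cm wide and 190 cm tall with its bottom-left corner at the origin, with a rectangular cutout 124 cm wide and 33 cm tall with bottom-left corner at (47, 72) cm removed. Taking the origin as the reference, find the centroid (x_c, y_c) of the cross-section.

Part | A | x̄ᵢ | ȳᵢ | A·x̄ᵢ | A·ȳᵢ
plate | 55100.00 | 145.00 | 95.00 | 7989500.00 | 5234500.00
hole | -4092.00 | 109.00 | 88.50 | -446028.00 | -362142.00
Σ | 51008.00 |  |  | 7543472.00 | 4872358.00
x_c = 7543472.00 / 51008.00 = 147.89 cm
y_c = 4872358.00 / 51008.00 = 95.52 cm

x_c = 147.89 cm, y_c = 95.52 cm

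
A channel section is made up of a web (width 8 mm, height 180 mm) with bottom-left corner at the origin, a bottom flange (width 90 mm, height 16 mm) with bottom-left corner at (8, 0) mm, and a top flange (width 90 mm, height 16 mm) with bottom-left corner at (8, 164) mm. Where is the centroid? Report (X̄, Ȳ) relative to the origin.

X̄ = 36.67 mm, Ȳ = 90.00 mm

web: A = 8 × 180 = 1440.00, centroid at (4.00, 90.00).
bottom flange: A = 90 × 16 = 1440.00, centroid at (53.00, 8.00).
top flange: A = 90 × 16 = 1440.00, centroid at (53.00, 172.00).
ΣA = 4320.00 mm², ΣAX̄ = 158400.00 mm³, ΣAȲ = 388800.00 mm³.
X̄ = 158400.00/4320.00 = 36.67 mm; Ȳ = 388800.00/4320.00 = 90.00 mm.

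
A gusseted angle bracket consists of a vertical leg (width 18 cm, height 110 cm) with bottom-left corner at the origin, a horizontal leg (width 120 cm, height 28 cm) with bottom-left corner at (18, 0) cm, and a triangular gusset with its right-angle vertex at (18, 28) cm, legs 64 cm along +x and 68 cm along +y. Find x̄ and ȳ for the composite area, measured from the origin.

Part | A | x̄ᵢ | ȳᵢ | A·x̄ᵢ | A·ȳᵢ
vertical leg | 1980.00 | 9.00 | 55.00 | 17820.00 | 108900.00
horizontal leg | 3360.00 | 78.00 | 14.00 | 262080.00 | 47040.00
gusset | 2176.00 | 39.33 | 50.67 | 85589.33 | 110250.67
Σ | 7516.00 |  |  | 365489.33 | 266190.67
x̄ = 365489.33 / 7516.00 = 48.63 cm
ȳ = 266190.67 / 7516.00 = 35.42 cm

x̄ = 48.63 cm, ȳ = 35.42 cm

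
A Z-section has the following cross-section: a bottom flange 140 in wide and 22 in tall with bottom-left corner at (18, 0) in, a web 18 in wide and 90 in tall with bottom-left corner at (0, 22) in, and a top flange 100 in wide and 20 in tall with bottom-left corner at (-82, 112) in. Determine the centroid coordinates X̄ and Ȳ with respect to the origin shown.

bottom flange: A = 140 × 22 = 3080.00, centroid at (88.00, 11.00).
web: A = 18 × 90 = 1620.00, centroid at (9.00, 67.00).
top flange: A = 100 × 20 = 2000.00, centroid at (-32.00, 122.00).
ΣA = 6700.00 in², ΣAX̄ = 221620.00 in³, ΣAȲ = 386420.00 in³.
X̄ = 221620.00/6700.00 = 33.08 in; Ȳ = 386420.00/6700.00 = 57.67 in.

X̄ = 33.08 in, Ȳ = 57.67 in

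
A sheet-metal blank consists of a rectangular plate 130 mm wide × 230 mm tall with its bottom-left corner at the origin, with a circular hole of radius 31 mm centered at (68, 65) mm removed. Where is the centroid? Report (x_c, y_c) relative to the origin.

plate: A = 130 × 230 = 29900.00, centroid at (65.00, 115.00).
hole: A = −π·31² = -3019.07, centroid at (68.00, 65.00).
ΣA = 26880.93 mm², ΣAx_c = 1738203.20 mm³, ΣAy_c = 3242260.41 mm³.
x_c = 1738203.20/26880.93 = 64.66 mm; y_c = 3242260.41/26880.93 = 120.62 mm.

x_c = 64.66 mm, y_c = 120.62 mm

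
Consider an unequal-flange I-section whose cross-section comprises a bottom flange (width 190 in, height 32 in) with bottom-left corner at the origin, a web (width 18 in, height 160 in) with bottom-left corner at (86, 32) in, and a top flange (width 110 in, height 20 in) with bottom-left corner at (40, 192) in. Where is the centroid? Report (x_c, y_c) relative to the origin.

x_c = 95.00 in, y_c = 77.44 in

bottom flange: A = 190 × 32 = 6080.00, centroid at (95.00, 16.00).
web: A = 18 × 160 = 2880.00, centroid at (95.00, 112.00).
top flange: A = 110 × 20 = 2200.00, centroid at (95.00, 202.00).
ΣA = 11160.00 in², ΣAx_c = 1060200.00 in³, ΣAy_c = 864240.00 in³.
x_c = 1060200.00/11160.00 = 95.00 in; y_c = 864240.00/11160.00 = 77.44 in.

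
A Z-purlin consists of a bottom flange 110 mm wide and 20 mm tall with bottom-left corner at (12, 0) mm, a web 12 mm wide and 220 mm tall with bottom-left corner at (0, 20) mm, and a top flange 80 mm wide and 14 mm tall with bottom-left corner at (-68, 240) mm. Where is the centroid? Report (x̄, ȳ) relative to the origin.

bottom flange: A = 110 × 20 = 2200.00, centroid at (67.00, 10.00).
web: A = 12 × 220 = 2640.00, centroid at (6.00, 130.00).
top flange: A = 80 × 14 = 1120.00, centroid at (-28.00, 247.00).
ΣA = 5960.00 mm²
ΣAx̄ = (2200.00)(67.00) + (2640.00)(6.00) + (1120.00)(-28.00) = 131880.00 mm³
ΣAȳ = (2200.00)(10.00) + (2640.00)(130.00) + (1120.00)(247.00) = 641840.00 mm³
x̄ = 131880.00 / 5960.00 = 22.13 mm
ȳ = 641840.00 / 5960.00 = 107.69 mm

x̄ = 22.13 mm, ȳ = 107.69 mm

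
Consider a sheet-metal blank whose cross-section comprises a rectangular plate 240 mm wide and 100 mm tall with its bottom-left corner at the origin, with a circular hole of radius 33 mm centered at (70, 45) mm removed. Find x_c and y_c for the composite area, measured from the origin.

plate: A = 240 × 100 = 24000.00, centroid at (120.00, 50.00).
hole: A = −π·33² = -3421.19, centroid at (70.00, 45.00).
ΣA = 20578.81 mm²
ΣAx_c = (24000.00)(120.00) + (-3421.19)(70.00) = 2640516.39 mm³
ΣAy_c = (24000.00)(50.00) + (-3421.19)(45.00) = 1046046.25 mm³
x_c = 2640516.39 / 20578.81 = 128.31 mm
y_c = 1046046.25 / 20578.81 = 50.83 mm

x_c = 128.31 mm, y_c = 50.83 mm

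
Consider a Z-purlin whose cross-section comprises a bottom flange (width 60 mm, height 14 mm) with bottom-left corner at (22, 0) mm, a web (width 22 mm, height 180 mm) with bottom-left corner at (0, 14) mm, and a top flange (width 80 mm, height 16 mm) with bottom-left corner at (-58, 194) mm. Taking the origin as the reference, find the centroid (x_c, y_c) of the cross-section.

x_c = 10.56 mm, y_c = 111.23 mm

bottom flange: A = 60 × 14 = 840.00, centroid at (52.00, 7.00).
web: A = 22 × 180 = 3960.00, centroid at (11.00, 104.00).
top flange: A = 80 × 16 = 1280.00, centroid at (-18.00, 202.00).
ΣA = 6080.00 mm²
ΣAx_c = (840.00)(52.00) + (3960.00)(11.00) + (1280.00)(-18.00) = 64200.00 mm³
ΣAy_c = (840.00)(7.00) + (3960.00)(104.00) + (1280.00)(202.00) = 676280.00 mm³
x_c = 64200.00 / 6080.00 = 10.56 mm
y_c = 676280.00 / 6080.00 = 111.23 mm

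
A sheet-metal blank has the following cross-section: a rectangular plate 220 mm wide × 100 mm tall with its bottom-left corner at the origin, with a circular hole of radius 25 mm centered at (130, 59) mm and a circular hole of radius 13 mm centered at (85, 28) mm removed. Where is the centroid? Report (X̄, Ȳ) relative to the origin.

plate: A = 220 × 100 = 22000.00, centroid at (110.00, 50.00).
hole 1: A = −π·25² = -1963.50, centroid at (130.00, 59.00).
hole 2: A = −π·13² = -530.93, centroid at (85.00, 28.00).
ΣA = 19505.58 mm²
ΣAX̄ = (22000.00)(110.00) + (-1963.50)(130.00) + (-530.93)(85.00) = 2119616.62 mm³
ΣAȲ = (22000.00)(50.00) + (-1963.50)(59.00) + (-530.93)(28.00) = 969287.75 mm³
X̄ = 2119616.62 / 19505.58 = 108.67 mm
Ȳ = 969287.75 / 19505.58 = 49.69 mm

X̄ = 108.67 mm, Ȳ = 49.69 mm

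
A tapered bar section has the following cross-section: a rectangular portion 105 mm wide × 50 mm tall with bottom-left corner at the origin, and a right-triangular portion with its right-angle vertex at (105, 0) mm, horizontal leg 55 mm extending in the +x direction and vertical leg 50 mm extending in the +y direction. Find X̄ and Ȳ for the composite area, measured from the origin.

Part | A | x̄ᵢ | ȳᵢ | A·x̄ᵢ | A·ȳᵢ
rectangular portion | 5250.00 | 52.50 | 25.00 | 275625.00 | 131250.00
triangular portion | 1375.00 | 123.33 | 16.67 | 169583.33 | 22916.67
Σ | 6625.00 |  |  | 445208.33 | 154166.67
X̄ = 445208.33 / 6625.00 = 67.20 mm
Ȳ = 154166.67 / 6625.00 = 23.27 mm

X̄ = 67.20 mm, Ȳ = 23.27 mm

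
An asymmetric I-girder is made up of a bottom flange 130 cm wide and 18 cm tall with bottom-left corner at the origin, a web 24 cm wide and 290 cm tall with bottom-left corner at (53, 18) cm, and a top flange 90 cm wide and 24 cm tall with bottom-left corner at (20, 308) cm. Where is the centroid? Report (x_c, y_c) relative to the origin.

bottom flange: A = 130 × 18 = 2340.00, centroid at (65.00, 9.00).
web: A = 24 × 290 = 6960.00, centroid at (65.00, 163.00).
top flange: A = 90 × 24 = 2160.00, centroid at (65.00, 320.00).
ΣA = 11460.00 cm²
ΣAx_c = (2340.00)(65.00) + (6960.00)(65.00) + (2160.00)(65.00) = 744900.00 cm³
ΣAy_c = (2340.00)(9.00) + (6960.00)(163.00) + (2160.00)(320.00) = 1846740.00 cm³
x_c = 744900.00 / 11460.00 = 65.00 cm
y_c = 1846740.00 / 11460.00 = 161.15 cm

x_c = 65.00 cm, y_c = 161.15 cm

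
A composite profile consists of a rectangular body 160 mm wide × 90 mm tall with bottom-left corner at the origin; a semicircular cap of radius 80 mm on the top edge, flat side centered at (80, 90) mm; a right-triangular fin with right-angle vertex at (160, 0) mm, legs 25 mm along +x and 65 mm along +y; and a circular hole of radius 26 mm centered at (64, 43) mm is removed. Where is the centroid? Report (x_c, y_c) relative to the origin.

x_c = 84.57 mm, y_c = 78.66 mm

rectangular body: A = 160 × 90 = 14400.00, centroid at (80.00, 45.00).
semicircular top: A = ½π·80² = 10053.10, centroid at (80.00, 123.95).
triangular fin: A = ½·25·65 = 812.50, centroid at (168.33, 21.67).
hole: A = −π·26² = -2123.72, centroid at (64.00, 43.00).
ΣA = 23141.88 mm², ΣAx_c = 1957100.69 mm³, ΣAy_c = 1820396.37 mm³.
x_c = 1957100.69/23141.88 = 84.57 mm; y_c = 1820396.37/23141.88 = 78.66 mm.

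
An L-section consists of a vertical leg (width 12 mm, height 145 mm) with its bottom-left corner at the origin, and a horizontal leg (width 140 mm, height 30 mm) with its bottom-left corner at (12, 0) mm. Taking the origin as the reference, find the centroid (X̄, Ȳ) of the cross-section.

X̄ = 59.74 mm, Ȳ = 31.84 mm

Part | A | x̄ᵢ | ȳᵢ | A·x̄ᵢ | A·ȳᵢ
vertical leg | 1740.00 | 6.00 | 72.50 | 10440.00 | 126150.00
horizontal leg | 4200.00 | 82.00 | 15.00 | 344400.00 | 63000.00
Σ | 5940.00 |  |  | 354840.00 | 189150.00
X̄ = 354840.00 / 5940.00 = 59.74 mm
Ȳ = 189150.00 / 5940.00 = 31.84 mm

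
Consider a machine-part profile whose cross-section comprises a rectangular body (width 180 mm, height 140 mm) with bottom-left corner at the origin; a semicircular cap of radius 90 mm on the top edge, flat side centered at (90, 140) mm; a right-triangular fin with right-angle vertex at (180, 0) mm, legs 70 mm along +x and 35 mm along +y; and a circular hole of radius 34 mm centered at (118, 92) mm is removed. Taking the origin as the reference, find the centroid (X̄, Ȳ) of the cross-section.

X̄ = 91.05 mm, Ȳ = 104.50 mm

rectangular body: A = 180 × 140 = 25200.00, centroid at (90.00, 70.00).
semicircular top: A = ½π·90² = 12723.45, centroid at (90.00, 178.20).
triangular fin: A = ½·70·35 = 1225.00, centroid at (203.33, 11.67).
hole: A = −π·34² = -3631.68, centroid at (118.00, 92.00).
ΣA = 35516.77 mm²
ΣAX̄ = (25200.00)(90.00) + (12723.45)(90.00) + (1225.00)(203.33) + (-3631.68)(118.00) = 3233655.48 mm³
ΣAȲ = (25200.00)(70.00) + (12723.45)(178.20) + (1225.00)(11.67) + (-3631.68)(92.00) = 3711460.04 mm³
X̄ = 3233655.48 / 35516.77 = 91.05 mm
Ȳ = 3711460.04 / 35516.77 = 104.50 mm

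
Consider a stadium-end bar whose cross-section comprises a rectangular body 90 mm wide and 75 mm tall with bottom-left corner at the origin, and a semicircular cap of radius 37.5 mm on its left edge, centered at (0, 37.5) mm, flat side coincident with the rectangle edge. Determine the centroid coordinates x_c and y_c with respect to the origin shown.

rectangular body: A = 90 × 75 = 6750.00, centroid at (45.00, 37.50).
semicircular end: A = ½π·37.5² = 2208.93, centroid at (-15.92, 37.50).
ΣA = 8958.93 mm², ΣAx_c = 268593.75 mm³, ΣAy_c = 335959.96 mm³.
x_c = 268593.75/8958.93 = 29.98 mm; y_c = 335959.96/8958.93 = 37.50 mm.

x_c = 29.98 mm, y_c = 37.50 mm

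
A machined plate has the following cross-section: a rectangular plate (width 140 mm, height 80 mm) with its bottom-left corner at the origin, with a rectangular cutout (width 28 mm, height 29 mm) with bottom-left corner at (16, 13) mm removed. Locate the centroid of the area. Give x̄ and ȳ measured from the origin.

x̄ = 73.13 mm, ȳ = 40.98 mm

plate: A = 140 × 80 = 11200.00, centroid at (70.00, 40.00).
hole: A = −(28 × 29) = -812.00, centroid at (30.00, 27.50).
ΣA = 10388.00 mm², ΣAx̄ = 759640.00 mm³, ΣAȳ = 425670.00 mm³.
x̄ = 759640.00/10388.00 = 73.13 mm; ȳ = 425670.00/10388.00 = 40.98 mm.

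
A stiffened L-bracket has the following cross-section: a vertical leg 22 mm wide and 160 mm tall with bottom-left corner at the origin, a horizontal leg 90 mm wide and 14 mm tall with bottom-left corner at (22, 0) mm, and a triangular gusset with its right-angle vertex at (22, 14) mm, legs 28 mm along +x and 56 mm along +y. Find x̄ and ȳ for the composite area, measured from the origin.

x̄ = 26.55 mm, ȳ = 56.80 mm

vertical leg: A = 22 × 160 = 3520.00, centroid at (11.00, 80.00).
horizontal leg: A = 90 × 14 = 1260.00, centroid at (67.00, 7.00).
gusset: A = ½·28·56 = 784.00, centroid at (31.33, 32.67).
ΣA = 5564.00 mm², ΣAx̄ = 147705.33 mm³, ΣAȳ = 316030.67 mm³.
x̄ = 147705.33/5564.00 = 26.55 mm; ȳ = 316030.67/5564.00 = 56.80 mm.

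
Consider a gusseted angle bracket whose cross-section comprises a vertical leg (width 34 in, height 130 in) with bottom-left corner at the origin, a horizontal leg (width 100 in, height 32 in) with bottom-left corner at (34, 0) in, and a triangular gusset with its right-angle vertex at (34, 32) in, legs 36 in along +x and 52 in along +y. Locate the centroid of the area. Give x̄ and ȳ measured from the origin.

x̄ = 45.23 in, ȳ = 44.96 in

vertical leg: A = 34 × 130 = 4420.00, centroid at (17.00, 65.00).
horizontal leg: A = 100 × 32 = 3200.00, centroid at (84.00, 16.00).
gusset: A = ½·36·52 = 936.00, centroid at (46.00, 49.33).
ΣA = 8556.00 in², ΣAx̄ = 386996.00 in³, ΣAȳ = 384676.00 in³.
x̄ = 386996.00/8556.00 = 45.23 in; ȳ = 384676.00/8556.00 = 44.96 in.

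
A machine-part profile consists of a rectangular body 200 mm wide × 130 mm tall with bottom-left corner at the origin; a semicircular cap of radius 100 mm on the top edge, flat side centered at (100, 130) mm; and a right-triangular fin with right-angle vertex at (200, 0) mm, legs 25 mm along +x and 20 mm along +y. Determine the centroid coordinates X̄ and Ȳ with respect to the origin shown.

X̄ = 100.65 mm, Ȳ = 104.88 mm

rectangular body: A = 200 × 130 = 26000.00, centroid at (100.00, 65.00).
semicircular top: A = ½π·100² = 15707.96, centroid at (100.00, 172.44).
triangular fin: A = ½·25·20 = 250.00, centroid at (208.33, 6.67).
ΣA = 41957.96 mm², ΣAX̄ = 4222879.66 mm³, ΣAȲ = 4400368.56 mm³.
X̄ = 4222879.66/41957.96 = 100.65 mm; Ȳ = 4400368.56/41957.96 = 104.88 mm.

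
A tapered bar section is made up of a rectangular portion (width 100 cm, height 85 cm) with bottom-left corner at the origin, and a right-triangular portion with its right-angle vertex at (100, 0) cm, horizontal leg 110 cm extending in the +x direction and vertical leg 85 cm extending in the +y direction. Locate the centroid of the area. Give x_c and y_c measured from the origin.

rectangular portion: A = 100 × 85 = 8500.00, centroid at (50.00, 42.50).
triangular portion: A = ½·110·85 = 4675.00, centroid at (136.67, 28.33).
ΣA = 13175.00 cm²
ΣAx_c = (8500.00)(50.00) + (4675.00)(136.67) = 1063916.67 cm³
ΣAy_c = (8500.00)(42.50) + (4675.00)(28.33) = 493708.33 cm³
x_c = 1063916.67 / 13175.00 = 80.75 cm
y_c = 493708.33 / 13175.00 = 37.47 cm

x_c = 80.75 cm, y_c = 37.47 cm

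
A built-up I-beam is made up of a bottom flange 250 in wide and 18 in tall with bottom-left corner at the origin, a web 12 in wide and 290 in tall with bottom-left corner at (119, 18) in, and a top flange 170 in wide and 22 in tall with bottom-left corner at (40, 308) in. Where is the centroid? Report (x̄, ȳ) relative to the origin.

Part | A | x̄ᵢ | ȳᵢ | A·x̄ᵢ | A·ȳᵢ
bottom flange | 4500.00 | 125.00 | 9.00 | 562500.00 | 40500.00
web | 3480.00 | 125.00 | 163.00 | 435000.00 | 567240.00
top flange | 3740.00 | 125.00 | 319.00 | 467500.00 | 1193060.00
Σ | 11720.00 |  |  | 1465000.00 | 1800800.00
x̄ = 1465000.00 / 11720.00 = 125.00 in
ȳ = 1800800.00 / 11720.00 = 153.65 in

x̄ = 125.00 in, ȳ = 153.65 in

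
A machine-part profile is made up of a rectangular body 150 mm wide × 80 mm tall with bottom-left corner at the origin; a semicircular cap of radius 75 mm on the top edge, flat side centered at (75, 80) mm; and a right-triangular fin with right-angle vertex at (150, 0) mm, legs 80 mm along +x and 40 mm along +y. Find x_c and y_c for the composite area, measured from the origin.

x_c = 82.25 mm, y_c = 66.39 mm

rectangular body: A = 150 × 80 = 12000.00, centroid at (75.00, 40.00).
semicircular top: A = ½π·75² = 8835.73, centroid at (75.00, 111.83).
triangular fin: A = ½·80·40 = 1600.00, centroid at (176.67, 13.33).
ΣA = 22435.73 mm²
ΣAx_c = (12000.00)(75.00) + (8835.73)(75.00) + (1600.00)(176.67) = 1845346.37 mm³
ΣAy_c = (12000.00)(40.00) + (8835.73)(111.83) + (1600.00)(13.33) = 1489441.68 mm³
x_c = 1845346.37 / 22435.73 = 82.25 mm
y_c = 1489441.68 / 22435.73 = 66.39 mm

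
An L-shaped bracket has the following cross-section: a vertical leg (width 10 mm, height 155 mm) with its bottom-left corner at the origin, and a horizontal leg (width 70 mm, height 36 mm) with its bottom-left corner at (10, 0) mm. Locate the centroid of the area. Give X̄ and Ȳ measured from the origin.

vertical leg: A = 10 × 155 = 1550.00, centroid at (5.00, 77.50).
horizontal leg: A = 70 × 36 = 2520.00, centroid at (45.00, 18.00).
ΣA = 4070.00 mm², ΣAX̄ = 121150.00 mm³, ΣAȲ = 165485.00 mm³.
X̄ = 121150.00/4070.00 = 29.77 mm; Ȳ = 165485.00/4070.00 = 40.66 mm.

X̄ = 29.77 mm, Ȳ = 40.66 mm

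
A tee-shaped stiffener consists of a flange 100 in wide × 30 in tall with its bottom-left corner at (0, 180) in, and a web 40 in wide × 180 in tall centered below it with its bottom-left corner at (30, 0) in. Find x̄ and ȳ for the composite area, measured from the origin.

x̄ = 50.00 in, ȳ = 120.88 in

web: A = 40 × 180 = 7200.00, centroid at (50.00, 90.00).
flange: A = 100 × 30 = 3000.00, centroid at (50.00, 195.00).
ΣA = 10200.00 in²
ΣAx̄ = (7200.00)(50.00) + (3000.00)(50.00) = 510000.00 in³
ΣAȳ = (7200.00)(90.00) + (3000.00)(195.00) = 1233000.00 in³
x̄ = 510000.00 / 10200.00 = 50.00 in
ȳ = 1233000.00 / 10200.00 = 120.88 in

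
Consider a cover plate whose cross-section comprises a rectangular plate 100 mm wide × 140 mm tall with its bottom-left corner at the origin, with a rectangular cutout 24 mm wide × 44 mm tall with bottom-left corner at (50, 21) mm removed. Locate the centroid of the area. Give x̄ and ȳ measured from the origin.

x̄ = 49.02 mm, ȳ = 72.20 mm

plate: A = 100 × 140 = 14000.00, centroid at (50.00, 70.00).
hole: A = −(24 × 44) = -1056.00, centroid at (62.00, 43.00).
ΣA = 12944.00 mm²
ΣAx̄ = (14000.00)(50.00) + (-1056.00)(62.00) = 634528.00 mm³
ΣAȳ = (14000.00)(70.00) + (-1056.00)(43.00) = 934592.00 mm³
x̄ = 634528.00 / 12944.00 = 49.02 mm
ȳ = 934592.00 / 12944.00 = 72.20 mm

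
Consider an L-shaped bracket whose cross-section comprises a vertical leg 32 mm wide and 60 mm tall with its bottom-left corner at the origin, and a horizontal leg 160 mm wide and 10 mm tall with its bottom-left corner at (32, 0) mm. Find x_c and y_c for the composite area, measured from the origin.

vertical leg: A = 32 × 60 = 1920.00, centroid at (16.00, 30.00).
horizontal leg: A = 160 × 10 = 1600.00, centroid at (112.00, 5.00).
ΣA = 3520.00 mm²
ΣAx_c = (1920.00)(16.00) + (1600.00)(112.00) = 209920.00 mm³
ΣAy_c = (1920.00)(30.00) + (1600.00)(5.00) = 65600.00 mm³
x_c = 209920.00 / 3520.00 = 59.64 mm
y_c = 65600.00 / 3520.00 = 18.64 mm

x_c = 59.64 mm, y_c = 18.64 mm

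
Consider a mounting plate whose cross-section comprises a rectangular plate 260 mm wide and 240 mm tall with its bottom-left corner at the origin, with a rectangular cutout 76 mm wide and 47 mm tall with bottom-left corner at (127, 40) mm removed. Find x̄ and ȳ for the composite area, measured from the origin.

plate: A = 260 × 240 = 62400.00, centroid at (130.00, 120.00).
hole: A = −(76 × 47) = -3572.00, centroid at (165.00, 63.50).
ΣA = 58828.00 mm², ΣAx̄ = 7522620.00 mm³, ΣAȳ = 7261178.00 mm³.
x̄ = 7522620.00/58828.00 = 127.87 mm; ȳ = 7261178.00/58828.00 = 123.43 mm.

x̄ = 127.87 mm, ȳ = 123.43 mm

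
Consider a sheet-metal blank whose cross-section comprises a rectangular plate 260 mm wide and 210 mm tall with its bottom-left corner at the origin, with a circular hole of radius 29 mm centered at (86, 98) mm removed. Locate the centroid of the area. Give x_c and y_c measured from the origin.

x_c = 132.24 mm, y_c = 105.36 mm

plate: A = 260 × 210 = 54600.00, centroid at (130.00, 105.00).
hole: A = −π·29² = -2642.08, centroid at (86.00, 98.00).
ΣA = 51957.92 mm²
ΣAx_c = (54600.00)(130.00) + (-2642.08)(86.00) = 6870781.17 mm³
ΣAy_c = (54600.00)(105.00) + (-2642.08)(98.00) = 5474076.22 mm³
x_c = 6870781.17 / 51957.92 = 132.24 mm
y_c = 5474076.22 / 51957.92 = 105.36 mm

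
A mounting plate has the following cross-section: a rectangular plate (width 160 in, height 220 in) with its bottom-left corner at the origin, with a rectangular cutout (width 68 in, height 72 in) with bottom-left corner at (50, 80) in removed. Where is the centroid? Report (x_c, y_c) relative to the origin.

Part | A | x̄ᵢ | ȳᵢ | A·x̄ᵢ | A·ȳᵢ
plate | 35200.00 | 80.00 | 110.00 | 2816000.00 | 3872000.00
hole | -4896.00 | 84.00 | 116.00 | -411264.00 | -567936.00
Σ | 30304.00 |  |  | 2404736.00 | 3304064.00
x_c = 2404736.00 / 30304.00 = 79.35 in
y_c = 3304064.00 / 30304.00 = 109.03 in

x_c = 79.35 in, y_c = 109.03 in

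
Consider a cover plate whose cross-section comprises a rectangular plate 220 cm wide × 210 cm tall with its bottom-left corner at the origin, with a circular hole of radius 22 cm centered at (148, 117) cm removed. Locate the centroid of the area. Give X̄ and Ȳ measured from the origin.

X̄ = 108.71 cm, Ȳ = 104.59 cm

plate: A = 220 × 210 = 46200.00, centroid at (110.00, 105.00).
hole: A = −π·22² = -1520.53, centroid at (148.00, 117.00).
ΣA = 44679.47 cm², ΣAX̄ = 4856961.44 cm³, ΣAȲ = 4673097.89 cm³.
X̄ = 4856961.44/44679.47 = 108.71 cm; Ȳ = 4673097.89/44679.47 = 104.59 cm.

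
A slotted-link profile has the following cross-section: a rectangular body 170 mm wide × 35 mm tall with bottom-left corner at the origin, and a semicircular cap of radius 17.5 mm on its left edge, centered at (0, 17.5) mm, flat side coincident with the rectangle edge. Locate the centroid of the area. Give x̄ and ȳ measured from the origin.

x̄ = 78.09 mm, ȳ = 17.50 mm

Part | A | x̄ᵢ | ȳᵢ | A·x̄ᵢ | A·ȳᵢ
rectangular body | 5950.00 | 85.00 | 17.50 | 505750.00 | 104125.00
semicircular end | 481.06 | -7.43 | 17.50 | -3572.92 | 8418.49
Σ | 6431.06 |  |  | 502177.08 | 112543.49
x̄ = 502177.08 / 6431.06 = 78.09 mm
ȳ = 112543.49 / 6431.06 = 17.50 mm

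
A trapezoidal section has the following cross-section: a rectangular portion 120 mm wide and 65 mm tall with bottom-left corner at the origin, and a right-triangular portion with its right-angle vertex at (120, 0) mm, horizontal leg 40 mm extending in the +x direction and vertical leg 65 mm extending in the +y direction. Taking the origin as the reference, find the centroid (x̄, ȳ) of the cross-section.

Part | A | x̄ᵢ | ȳᵢ | A·x̄ᵢ | A·ȳᵢ
rectangular portion | 7800.00 | 60.00 | 32.50 | 468000.00 | 253500.00
triangular portion | 1300.00 | 133.33 | 21.67 | 173333.33 | 28166.67
Σ | 9100.00 |  |  | 641333.33 | 281666.67
x̄ = 641333.33 / 9100.00 = 70.48 mm
ȳ = 281666.67 / 9100.00 = 30.95 mm

x̄ = 70.48 mm, ȳ = 30.95 mm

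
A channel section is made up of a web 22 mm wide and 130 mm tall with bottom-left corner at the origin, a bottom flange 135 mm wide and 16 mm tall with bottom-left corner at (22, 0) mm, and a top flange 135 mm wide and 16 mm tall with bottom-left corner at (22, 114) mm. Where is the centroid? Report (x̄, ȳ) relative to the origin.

x̄ = 58.23 mm, ȳ = 65.00 mm

web: A = 22 × 130 = 2860.00, centroid at (11.00, 65.00).
bottom flange: A = 135 × 16 = 2160.00, centroid at (89.50, 8.00).
top flange: A = 135 × 16 = 2160.00, centroid at (89.50, 122.00).
ΣA = 7180.00 mm²
ΣAx̄ = (2860.00)(11.00) + (2160.00)(89.50) + (2160.00)(89.50) = 418100.00 mm³
ΣAȳ = (2860.00)(65.00) + (2160.00)(8.00) + (2160.00)(122.00) = 466700.00 mm³
x̄ = 418100.00 / 7180.00 = 58.23 mm
ȳ = 466700.00 / 7180.00 = 65.00 mm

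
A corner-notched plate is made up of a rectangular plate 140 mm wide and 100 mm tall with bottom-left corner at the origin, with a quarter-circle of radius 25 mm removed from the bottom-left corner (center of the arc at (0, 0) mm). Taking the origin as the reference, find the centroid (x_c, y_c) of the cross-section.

plate: A = 140 × 100 = 14000.00, centroid at (70.00, 50.00).
removed quarter-circle: A = −¼π·25² = -490.87, centroid at (10.61, 10.61).
ΣA = 13509.13 mm²
ΣAx_c = (14000.00)(70.00) + (-490.87)(10.61) = 974791.67 mm³
ΣAy_c = (14000.00)(50.00) + (-490.87)(10.61) = 694791.67 mm³
x_c = 974791.67 / 13509.13 = 72.16 mm
y_c = 694791.67 / 13509.13 = 51.43 mm

x_c = 72.16 mm, y_c = 51.43 mm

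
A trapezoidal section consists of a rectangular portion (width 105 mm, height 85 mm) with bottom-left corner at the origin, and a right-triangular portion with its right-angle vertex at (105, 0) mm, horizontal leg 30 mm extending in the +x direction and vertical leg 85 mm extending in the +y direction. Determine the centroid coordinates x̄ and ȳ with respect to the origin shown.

rectangular portion: A = 105 × 85 = 8925.00, centroid at (52.50, 42.50).
triangular portion: A = ½·30·85 = 1275.00, centroid at (115.00, 28.33).
ΣA = 10200.00 mm²
ΣAx̄ = (8925.00)(52.50) + (1275.00)(115.00) = 615187.50 mm³
ΣAȳ = (8925.00)(42.50) + (1275.00)(28.33) = 415437.50 mm³
x̄ = 615187.50 / 10200.00 = 60.31 mm
ȳ = 415437.50 / 10200.00 = 40.73 mm

x̄ = 60.31 mm, ȳ = 40.73 mm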